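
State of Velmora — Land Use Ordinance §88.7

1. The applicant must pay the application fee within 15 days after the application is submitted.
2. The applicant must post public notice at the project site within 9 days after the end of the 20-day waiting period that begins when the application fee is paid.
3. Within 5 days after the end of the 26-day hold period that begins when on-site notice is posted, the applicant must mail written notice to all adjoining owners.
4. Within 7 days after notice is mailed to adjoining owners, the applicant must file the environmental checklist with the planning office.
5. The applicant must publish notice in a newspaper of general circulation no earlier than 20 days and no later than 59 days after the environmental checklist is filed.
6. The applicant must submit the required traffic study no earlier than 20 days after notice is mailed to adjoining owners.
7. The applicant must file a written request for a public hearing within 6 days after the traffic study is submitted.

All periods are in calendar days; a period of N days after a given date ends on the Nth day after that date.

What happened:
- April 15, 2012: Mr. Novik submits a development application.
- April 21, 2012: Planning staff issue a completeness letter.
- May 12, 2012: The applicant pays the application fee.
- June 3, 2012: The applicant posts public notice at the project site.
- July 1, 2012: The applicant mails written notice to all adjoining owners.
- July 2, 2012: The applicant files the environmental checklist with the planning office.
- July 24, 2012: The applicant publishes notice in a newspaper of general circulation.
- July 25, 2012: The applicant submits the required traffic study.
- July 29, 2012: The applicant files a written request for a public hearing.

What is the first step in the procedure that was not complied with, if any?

Step 1 — counting 15 days from April 15, 2012 (when the application is submitted) gives a deadline of April 30, 2012; done May 12, 2012 — 12 days late.

Step 1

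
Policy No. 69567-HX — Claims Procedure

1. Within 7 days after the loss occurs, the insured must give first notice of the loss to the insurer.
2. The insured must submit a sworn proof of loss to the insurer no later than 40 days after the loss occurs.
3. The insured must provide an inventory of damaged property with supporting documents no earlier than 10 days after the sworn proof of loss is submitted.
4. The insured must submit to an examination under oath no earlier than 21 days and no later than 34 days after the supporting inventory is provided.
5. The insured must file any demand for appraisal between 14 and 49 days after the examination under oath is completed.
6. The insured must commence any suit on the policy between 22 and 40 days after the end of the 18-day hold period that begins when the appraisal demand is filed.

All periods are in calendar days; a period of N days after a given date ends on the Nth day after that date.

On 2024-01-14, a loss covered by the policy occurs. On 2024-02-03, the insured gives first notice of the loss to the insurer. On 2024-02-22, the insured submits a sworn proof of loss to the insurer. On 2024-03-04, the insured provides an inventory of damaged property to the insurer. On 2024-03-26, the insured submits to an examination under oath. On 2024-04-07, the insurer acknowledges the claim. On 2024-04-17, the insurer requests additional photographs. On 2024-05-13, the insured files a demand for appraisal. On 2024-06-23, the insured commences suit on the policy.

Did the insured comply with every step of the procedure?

No

(1) due by 2024-01-14 + 7 days = 2024-01-21; 2024-02-03 misses that deadline by 13 days.
Later steps need not be reached.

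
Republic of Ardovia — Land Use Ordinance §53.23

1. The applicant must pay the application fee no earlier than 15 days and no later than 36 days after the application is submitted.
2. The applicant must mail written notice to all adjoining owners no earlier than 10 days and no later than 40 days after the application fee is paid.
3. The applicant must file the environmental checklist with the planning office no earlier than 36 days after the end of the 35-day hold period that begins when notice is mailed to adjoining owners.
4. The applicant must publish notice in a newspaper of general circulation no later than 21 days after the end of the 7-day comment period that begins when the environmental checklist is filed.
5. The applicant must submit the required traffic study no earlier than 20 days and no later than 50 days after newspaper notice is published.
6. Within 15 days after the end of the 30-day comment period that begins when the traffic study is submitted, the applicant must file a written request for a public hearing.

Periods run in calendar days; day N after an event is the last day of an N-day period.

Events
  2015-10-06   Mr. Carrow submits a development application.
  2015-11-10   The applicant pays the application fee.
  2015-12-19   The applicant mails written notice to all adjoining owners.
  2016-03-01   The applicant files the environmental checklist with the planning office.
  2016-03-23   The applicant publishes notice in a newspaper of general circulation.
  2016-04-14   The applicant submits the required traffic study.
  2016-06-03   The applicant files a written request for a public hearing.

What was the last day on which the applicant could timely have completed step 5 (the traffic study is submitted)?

Step 5 runs from 2016-03-23, when newspaper notice is published. The window is 20–50 days after 2016-03-23; it closes on 2016-05-12.

2016-05-12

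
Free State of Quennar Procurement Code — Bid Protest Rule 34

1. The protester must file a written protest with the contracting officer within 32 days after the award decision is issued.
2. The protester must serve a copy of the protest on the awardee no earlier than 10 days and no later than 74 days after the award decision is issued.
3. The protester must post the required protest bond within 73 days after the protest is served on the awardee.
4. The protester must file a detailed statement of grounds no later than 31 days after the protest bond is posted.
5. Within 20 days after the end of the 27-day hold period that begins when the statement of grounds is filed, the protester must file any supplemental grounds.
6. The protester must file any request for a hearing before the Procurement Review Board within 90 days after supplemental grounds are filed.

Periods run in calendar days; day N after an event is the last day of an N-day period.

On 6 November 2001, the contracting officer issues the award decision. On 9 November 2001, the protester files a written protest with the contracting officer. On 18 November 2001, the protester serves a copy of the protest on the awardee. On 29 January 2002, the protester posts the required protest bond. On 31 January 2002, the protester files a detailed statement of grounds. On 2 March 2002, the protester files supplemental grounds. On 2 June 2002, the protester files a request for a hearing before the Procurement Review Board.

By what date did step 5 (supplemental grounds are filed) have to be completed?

The statement of grounds is filed on 31 January 2002; the 27-day hold period therefore ends 27 February 2002, and step 5 runs from that date. 20 days after 27 February 2002 is 19 March 2002.

19 March 2002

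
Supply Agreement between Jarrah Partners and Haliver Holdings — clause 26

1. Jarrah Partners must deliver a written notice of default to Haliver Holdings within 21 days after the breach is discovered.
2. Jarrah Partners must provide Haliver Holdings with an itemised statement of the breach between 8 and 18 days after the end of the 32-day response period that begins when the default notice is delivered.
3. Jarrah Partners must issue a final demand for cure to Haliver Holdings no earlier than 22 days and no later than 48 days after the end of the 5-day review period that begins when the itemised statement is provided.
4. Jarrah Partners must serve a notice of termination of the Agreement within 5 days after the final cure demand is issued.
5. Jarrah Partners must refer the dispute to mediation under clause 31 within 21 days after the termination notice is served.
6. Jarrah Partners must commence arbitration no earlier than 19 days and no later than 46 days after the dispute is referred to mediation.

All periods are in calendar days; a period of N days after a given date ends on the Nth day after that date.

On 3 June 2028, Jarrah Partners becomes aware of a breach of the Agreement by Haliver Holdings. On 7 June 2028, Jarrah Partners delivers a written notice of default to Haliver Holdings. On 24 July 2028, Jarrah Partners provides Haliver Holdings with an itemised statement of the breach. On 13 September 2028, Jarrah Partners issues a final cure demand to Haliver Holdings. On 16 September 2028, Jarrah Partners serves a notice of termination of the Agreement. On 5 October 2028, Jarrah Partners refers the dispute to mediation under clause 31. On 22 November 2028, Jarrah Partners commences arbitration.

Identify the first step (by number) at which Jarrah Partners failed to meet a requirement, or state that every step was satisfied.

Step 1 — counting 21 days from 3 June 2028 (when the breach is discovered) gives a deadline of 24 June 2028; 7 June 2028 is within that limit.
Step 2 — 8 and 18 days from 9 July 2028 (end of the 32-day response period, which began when the default notice is delivered on 7 June 2028) are 17 July 2028 and 27 July 2028 respectively; 24 July 2028 falls inside that range.
Step 3 — 22 and 48 days from 29 July 2028 (end of the 5-day review period, which began when the itemised statement is provided on 24 July 2028) are 20 August 2028 and 15 September 2028 respectively; 13 September 2028 falls inside that range.
Step 4 — counting 5 days from 13 September 2028 (when the final cure demand is issued) gives a deadline of 18 September 2028; done 16 September 2028 — timely.
Step 5 — counting 21 days from 16 September 2028 (when the termination notice is served) gives a deadline of 7 October 2028; 5 October 2028 is within that limit.
Step 6 — 19 and 46 days from 5 October 2028 (when the dispute is referred to mediation) are 24 October 2028 and 20 November 2028 respectively; done 22 November 2028 — 2 days after the window closed.
The analysis stops there.

Step 6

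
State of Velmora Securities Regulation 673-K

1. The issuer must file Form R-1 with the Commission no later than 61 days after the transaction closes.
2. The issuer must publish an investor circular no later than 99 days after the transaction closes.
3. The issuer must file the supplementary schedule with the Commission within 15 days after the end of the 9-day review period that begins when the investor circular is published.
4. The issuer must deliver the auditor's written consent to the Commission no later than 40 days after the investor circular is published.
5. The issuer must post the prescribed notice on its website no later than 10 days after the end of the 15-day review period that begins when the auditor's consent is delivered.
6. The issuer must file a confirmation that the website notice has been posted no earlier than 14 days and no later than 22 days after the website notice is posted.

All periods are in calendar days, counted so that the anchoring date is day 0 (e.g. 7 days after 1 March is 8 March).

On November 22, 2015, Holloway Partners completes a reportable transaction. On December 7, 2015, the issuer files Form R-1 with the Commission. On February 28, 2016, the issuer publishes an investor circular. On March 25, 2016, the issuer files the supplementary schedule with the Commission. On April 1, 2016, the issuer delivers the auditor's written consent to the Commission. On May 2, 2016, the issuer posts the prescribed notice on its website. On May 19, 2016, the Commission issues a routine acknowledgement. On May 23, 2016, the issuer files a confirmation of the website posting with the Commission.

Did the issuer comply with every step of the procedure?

Step 1: 61 days after November 22, 2015 (when the transaction closes) is January 22, 2016; completed December 7, 2015, before the deadline.
Step 2: 99 days after November 22, 2015 (when the transaction closes) is February 29, 2016; done February 28, 2016 — timely.
Step 3: 15 days after March 8, 2016 (end of the 9-day review period, which began when the investor circular is published on February 28, 2016) is March 23, 2016; done March 25, 2016 — 2 days late.
No need to go further; step 3 was not satisfied.

No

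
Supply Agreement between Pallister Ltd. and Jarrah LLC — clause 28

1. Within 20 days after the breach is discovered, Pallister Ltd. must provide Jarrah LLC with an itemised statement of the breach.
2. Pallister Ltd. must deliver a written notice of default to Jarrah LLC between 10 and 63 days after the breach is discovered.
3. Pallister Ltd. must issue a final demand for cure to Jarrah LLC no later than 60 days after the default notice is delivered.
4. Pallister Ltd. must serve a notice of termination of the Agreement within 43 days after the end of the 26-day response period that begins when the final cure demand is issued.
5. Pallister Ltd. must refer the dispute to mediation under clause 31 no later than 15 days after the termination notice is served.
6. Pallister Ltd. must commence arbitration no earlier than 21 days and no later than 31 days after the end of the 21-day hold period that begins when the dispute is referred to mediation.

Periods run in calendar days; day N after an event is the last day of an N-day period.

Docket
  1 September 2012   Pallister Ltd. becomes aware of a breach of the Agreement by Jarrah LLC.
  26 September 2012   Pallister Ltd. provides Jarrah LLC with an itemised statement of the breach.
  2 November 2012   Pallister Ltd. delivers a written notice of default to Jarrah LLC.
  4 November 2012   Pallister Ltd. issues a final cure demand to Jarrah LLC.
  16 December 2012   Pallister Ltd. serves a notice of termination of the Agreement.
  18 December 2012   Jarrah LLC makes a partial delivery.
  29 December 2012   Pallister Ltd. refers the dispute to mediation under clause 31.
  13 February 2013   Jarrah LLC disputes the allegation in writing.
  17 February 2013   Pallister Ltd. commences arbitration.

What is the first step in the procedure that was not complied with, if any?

Step 1 — counting 20 days from 1 September 2012 (when the breach is discovered) gives a deadline of 21 September 2012; 26 September 2012 misses that deadline by 5 days.

Step 1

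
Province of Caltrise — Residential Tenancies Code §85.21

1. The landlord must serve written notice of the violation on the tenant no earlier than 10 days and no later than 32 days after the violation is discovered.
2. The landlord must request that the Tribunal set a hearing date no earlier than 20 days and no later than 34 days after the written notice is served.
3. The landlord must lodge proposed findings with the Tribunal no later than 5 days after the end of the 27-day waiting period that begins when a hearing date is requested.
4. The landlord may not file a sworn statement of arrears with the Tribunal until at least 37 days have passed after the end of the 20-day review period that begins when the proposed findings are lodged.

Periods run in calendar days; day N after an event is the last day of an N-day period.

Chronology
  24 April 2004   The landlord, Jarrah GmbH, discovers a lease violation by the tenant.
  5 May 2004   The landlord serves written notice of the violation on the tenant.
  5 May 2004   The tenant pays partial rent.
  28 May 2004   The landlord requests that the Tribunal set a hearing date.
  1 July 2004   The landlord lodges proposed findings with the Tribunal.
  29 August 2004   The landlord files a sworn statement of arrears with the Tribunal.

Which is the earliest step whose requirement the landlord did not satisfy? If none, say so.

Step 3

Step 1: the window is 10–32 days after 24 April 2004 (when the violation is discovered), so 4 May 2004 through 26 May 2004; 5 May 2004 falls inside that range.
Step 2: the window is 20–34 days after 5 May 2004 (when the written notice is served), so 25 May 2004 through 8 June 2004; 28 May 2004 falls inside that range.
Step 3: 5 days after 24 June 2004 (end of the 27-day waiting period, which began when a hearing date is requested on 28 May 2004) is 29 June 2004; 1 July 2004 misses that deadline by 2 days.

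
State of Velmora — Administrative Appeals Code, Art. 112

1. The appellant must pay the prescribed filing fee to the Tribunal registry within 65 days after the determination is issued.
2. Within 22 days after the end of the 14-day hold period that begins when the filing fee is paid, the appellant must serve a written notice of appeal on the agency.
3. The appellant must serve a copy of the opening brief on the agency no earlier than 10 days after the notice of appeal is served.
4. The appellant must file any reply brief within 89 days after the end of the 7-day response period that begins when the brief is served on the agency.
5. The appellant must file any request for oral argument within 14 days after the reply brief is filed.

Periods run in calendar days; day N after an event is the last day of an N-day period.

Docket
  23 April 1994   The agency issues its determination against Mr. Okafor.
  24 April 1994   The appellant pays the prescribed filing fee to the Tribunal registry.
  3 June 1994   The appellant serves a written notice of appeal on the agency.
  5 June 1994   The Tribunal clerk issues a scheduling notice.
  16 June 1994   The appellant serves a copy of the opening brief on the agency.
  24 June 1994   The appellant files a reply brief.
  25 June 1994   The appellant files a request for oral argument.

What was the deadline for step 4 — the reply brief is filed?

The brief is served on the agency on 16 June 1994; the 7-day response period therefore ends 23 June 1994, and step 4 runs from that date. 89 days after 23 June 1994 is 20 September 1994.

20 September 1994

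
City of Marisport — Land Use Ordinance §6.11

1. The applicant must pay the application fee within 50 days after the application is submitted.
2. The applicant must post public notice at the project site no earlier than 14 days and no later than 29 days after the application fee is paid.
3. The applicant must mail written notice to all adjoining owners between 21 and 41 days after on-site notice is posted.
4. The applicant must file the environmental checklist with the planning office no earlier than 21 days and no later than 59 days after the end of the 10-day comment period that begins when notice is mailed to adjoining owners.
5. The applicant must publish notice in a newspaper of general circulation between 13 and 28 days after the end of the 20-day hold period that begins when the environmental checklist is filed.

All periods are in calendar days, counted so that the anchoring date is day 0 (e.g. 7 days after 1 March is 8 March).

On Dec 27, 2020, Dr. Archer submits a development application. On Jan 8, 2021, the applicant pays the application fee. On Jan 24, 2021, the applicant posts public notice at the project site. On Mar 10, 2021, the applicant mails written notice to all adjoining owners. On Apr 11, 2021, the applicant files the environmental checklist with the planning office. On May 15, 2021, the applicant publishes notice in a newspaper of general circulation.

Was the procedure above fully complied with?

Step 1 — counting 50 days from Dec 27, 2020 (when the application is submitted) gives a deadline of Feb 15, 2021; done Jan 8, 2021 — timely.
Step 2 — 14 and 29 days from Jan 8, 2021 (when the application fee is paid) are Jan 22, 2021 and Feb 6, 2021 respectively; Jan 24, 2021 falls inside that range.
Step 3 — 21 and 41 days from Jan 24, 2021 (when on-site notice is posted) are Feb 14, 2021 and Mar 6, 2021 respectively; Mar 10, 2021 is 4 days past the end of the window.
Later steps need not be reached.

No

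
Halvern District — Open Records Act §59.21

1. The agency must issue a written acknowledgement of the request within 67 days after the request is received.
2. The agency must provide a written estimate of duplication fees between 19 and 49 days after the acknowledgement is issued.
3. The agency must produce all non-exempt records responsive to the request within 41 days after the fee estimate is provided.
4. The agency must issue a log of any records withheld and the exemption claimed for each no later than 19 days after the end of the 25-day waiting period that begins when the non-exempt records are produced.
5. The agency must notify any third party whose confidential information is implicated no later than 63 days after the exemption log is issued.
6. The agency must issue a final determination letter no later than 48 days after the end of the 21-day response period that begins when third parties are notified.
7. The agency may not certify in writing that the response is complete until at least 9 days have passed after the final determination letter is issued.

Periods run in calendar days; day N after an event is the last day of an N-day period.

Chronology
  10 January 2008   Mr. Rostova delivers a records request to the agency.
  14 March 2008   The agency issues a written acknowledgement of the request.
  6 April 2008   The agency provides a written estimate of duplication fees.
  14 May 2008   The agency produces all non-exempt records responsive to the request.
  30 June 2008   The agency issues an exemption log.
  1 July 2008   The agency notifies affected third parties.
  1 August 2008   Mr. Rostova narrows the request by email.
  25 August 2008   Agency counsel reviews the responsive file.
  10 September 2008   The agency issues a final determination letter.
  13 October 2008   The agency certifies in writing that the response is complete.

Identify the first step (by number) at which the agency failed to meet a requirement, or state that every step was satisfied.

Step 1: 67 days after 10 January 2008 (when the request is received) is 17 March 2008; done 14 March 2008 — timely.
Step 2: the window is 19–49 days after 14 March 2008 (when the acknowledgement is issued), so 2 April 2008 through 2 May 2008; done 6 April 2008 — within the window.
Step 3: 41 days after 6 April 2008 (when the fee estimate is provided) is 17 May 2008; completed 14 May 2008, before the deadline.
Step 4: 19 days after 8 June 2008 (end of the 25-day waiting period, which began when the non-exempt records are produced on 14 May 2008) is 27 June 2008; 30 June 2008 misses that deadline by 3 days.

Step 4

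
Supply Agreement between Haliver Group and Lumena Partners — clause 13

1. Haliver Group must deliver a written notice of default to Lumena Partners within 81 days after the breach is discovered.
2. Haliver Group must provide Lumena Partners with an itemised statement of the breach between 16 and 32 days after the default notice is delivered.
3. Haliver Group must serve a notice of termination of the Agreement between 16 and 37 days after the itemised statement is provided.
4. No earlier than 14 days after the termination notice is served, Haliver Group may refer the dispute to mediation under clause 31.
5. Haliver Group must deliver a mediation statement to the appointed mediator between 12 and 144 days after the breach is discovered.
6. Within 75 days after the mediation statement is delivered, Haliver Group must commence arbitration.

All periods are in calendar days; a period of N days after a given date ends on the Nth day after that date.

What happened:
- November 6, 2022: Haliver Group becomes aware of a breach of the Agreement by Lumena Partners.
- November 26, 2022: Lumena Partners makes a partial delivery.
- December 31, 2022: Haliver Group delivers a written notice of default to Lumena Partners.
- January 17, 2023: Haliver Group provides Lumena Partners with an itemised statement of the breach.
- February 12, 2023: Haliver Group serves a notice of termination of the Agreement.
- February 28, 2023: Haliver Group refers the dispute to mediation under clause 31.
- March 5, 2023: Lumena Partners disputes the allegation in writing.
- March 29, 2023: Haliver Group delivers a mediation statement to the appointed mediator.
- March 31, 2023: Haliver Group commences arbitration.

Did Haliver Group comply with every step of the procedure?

Step 1 — counting 81 days from November 6, 2022 (when the breach is discovered) gives a deadline of January 26, 2023; done December 31, 2022 — timely.
Step 2 — 16 and 32 days from December 31, 2022 (when the default notice is delivered) are January 16, 2023 and February 1, 2023 respectively; January 17, 2023 falls inside that range.
Step 3 — 16 and 37 days from January 17, 2023 (when the itemised statement is provided) are February 2, 2023 and February 23, 2023 respectively; done February 12, 2023 — within the window.
Step 4 — must wait 14 days from February 12, 2023 (when the termination notice is served), so not before February 26, 2023; done February 28, 2023, after the minimum wait.
Step 5 — 12 and 144 days from November 6, 2022 (when the breach is discovered) are November 18, 2022 and March 30, 2023 respectively; March 29, 2023 falls inside that range.
Step 6 — counting 75 days from March 29, 2023 (when the mediation statement is delivered) gives a deadline of June 12, 2023; done March 31, 2023 — timely.

Yes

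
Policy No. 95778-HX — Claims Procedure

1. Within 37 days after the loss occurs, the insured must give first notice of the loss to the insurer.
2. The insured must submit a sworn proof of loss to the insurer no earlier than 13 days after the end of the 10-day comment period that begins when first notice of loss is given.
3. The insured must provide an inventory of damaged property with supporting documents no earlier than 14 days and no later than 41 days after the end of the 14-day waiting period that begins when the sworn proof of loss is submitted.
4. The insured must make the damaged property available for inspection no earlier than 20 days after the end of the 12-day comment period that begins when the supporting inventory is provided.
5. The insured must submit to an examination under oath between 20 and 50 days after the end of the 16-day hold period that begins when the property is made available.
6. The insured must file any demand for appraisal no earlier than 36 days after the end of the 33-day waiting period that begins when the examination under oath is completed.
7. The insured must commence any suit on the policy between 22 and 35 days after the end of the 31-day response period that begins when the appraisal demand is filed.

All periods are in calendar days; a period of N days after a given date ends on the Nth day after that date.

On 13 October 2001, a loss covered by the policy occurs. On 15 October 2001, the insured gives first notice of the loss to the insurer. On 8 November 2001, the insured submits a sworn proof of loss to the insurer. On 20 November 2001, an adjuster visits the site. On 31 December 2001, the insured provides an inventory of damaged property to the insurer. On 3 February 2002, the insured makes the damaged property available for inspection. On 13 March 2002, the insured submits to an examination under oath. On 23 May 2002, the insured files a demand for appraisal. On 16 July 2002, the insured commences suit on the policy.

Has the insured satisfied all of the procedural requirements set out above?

Step 1: 37 days after 13 October 2001 (when the loss occurs) is 19 November 2001; 15 October 2001 is within that limit.
Step 2: the earliest permitted date is 13 days after 25 October 2001 (end of the 10-day comment period, which began when first notice of loss is given on 15 October 2001), i.e. 7 November 2001; done 8 November 2001 — permitted.
Step 3: the window is 14–41 days after 22 November 2001 (end of the 14-day waiting period, which began when the sworn proof of loss is submitted on 8 November 2001), so 6 December 2001 through 2 January 2002; 31 December 2001 falls inside that range.
Step 4: the earliest permitted date is 20 days after 12 January 2002 (end of the 12-day comment period, which began when the supporting inventory is provided on 31 December 2001), i.e. 1 February 2002; 3 February 2002 is on or after that date.
Step 5: the window is 20–50 days after 19 February 2002 (end of the 16-day hold period, which began when the property is made available on 3 February 2002), so 11 March 2002 through 10 April 2002; done 13 March 2002, which is between those dates.
Step 6: the earliest permitted date is 36 days after 15 April 2002 (end of the 33-day waiting period, which began when the examination under oath is completed on 13 March 2002), i.e. 21 May 2002; done 23 May 2002, after the minimum wait.
Step 7: the window is 22–35 days after 23 June 2002 (end of the 31-day response period, which began when the appraisal demand is filed on 23 May 2002), so 15 July 2002 through 28 July 2002; done 16 July 2002, which is between those dates.

Yes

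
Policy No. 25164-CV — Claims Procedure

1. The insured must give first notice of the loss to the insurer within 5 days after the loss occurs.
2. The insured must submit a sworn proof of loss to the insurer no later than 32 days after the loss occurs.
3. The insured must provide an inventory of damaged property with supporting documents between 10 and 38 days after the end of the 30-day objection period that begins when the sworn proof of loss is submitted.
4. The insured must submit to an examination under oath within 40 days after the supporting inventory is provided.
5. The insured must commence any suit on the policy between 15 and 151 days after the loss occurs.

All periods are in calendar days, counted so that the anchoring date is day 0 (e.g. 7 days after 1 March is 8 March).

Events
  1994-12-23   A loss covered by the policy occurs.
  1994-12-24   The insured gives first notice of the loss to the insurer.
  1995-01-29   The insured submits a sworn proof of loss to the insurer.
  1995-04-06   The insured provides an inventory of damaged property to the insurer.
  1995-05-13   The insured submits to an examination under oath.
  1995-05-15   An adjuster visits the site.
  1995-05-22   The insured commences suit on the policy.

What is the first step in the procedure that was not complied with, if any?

Step 2

Step 1: 5 days after 1994-12-23 (when the loss occurs) is 1994-12-28; 1994-12-24 is within that limit.
Step 2: 32 days after 1994-12-23 (when the loss occurs) is 1995-01-24; 1995-01-29 misses that deadline by 5 days.
No need to go further; step 2 was not satisfied.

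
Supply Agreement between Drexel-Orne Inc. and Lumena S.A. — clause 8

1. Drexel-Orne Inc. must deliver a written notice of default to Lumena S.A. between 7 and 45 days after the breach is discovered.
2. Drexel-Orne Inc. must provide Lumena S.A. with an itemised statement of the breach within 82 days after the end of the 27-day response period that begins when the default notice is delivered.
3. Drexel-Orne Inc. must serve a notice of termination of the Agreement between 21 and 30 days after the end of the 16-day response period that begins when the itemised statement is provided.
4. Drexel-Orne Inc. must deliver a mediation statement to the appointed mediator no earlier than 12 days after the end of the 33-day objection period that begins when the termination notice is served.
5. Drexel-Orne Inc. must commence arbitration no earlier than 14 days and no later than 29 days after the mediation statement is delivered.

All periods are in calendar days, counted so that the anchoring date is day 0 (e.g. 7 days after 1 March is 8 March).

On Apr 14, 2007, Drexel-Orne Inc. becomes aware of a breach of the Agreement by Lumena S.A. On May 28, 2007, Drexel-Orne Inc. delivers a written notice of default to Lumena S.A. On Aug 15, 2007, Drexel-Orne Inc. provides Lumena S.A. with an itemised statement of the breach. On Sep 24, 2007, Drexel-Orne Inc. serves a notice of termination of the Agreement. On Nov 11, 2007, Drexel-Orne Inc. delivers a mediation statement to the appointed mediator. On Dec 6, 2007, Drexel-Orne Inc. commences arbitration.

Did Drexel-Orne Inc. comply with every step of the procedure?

Yes

(1) the permitted window runs from Apr 14, 2007 + 7 = Apr 21, 2007 to Apr 14, 2007 + 45 = May 29, 2007; May 28, 2007 falls inside that range.
(2) due by Jun 24, 2007 + 82 days = Sep 14, 2007; Aug 15, 2007 is within that limit.
(3) the permitted window runs from Aug 31, 2007 + 21 = Sep 21, 2007 to Aug 31, 2007 + 30 = Sep 30, 2007; done Sep 24, 2007, which is between those dates.
(4) permitted from Oct 27, 2007 + 12 days = Nov 8, 2007 onward; done Nov 11, 2007, after the minimum wait.
(5) the permitted window runs from Nov 11, 2007 + 14 = Nov 25, 2007 to Nov 11, 2007 + 29 = Dec 10, 2007; done Dec 6, 2007 — within the window.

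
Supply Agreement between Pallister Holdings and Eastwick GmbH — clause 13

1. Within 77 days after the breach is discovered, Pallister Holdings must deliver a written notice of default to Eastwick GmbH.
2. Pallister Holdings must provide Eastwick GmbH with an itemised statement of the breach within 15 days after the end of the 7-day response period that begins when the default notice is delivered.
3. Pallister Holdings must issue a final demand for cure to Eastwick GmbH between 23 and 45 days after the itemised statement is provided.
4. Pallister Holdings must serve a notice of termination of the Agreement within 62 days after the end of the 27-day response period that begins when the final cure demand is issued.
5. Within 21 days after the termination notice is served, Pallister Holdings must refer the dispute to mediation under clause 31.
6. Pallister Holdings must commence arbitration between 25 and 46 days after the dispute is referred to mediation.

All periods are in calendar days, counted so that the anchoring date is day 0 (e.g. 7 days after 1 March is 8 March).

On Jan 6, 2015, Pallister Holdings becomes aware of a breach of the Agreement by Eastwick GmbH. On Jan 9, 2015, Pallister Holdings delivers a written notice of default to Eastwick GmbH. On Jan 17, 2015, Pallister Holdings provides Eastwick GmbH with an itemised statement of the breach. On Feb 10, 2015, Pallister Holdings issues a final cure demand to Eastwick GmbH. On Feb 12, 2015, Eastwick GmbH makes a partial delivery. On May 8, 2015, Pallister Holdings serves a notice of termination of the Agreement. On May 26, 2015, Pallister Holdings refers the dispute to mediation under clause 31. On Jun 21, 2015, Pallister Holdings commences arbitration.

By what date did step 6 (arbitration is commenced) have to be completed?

Step 6 runs from May 26, 2015, when the dispute is referred to mediation. The window is 25–46 days after May 26, 2015; it closes on Jul 11, 2015.

Jul 11, 2015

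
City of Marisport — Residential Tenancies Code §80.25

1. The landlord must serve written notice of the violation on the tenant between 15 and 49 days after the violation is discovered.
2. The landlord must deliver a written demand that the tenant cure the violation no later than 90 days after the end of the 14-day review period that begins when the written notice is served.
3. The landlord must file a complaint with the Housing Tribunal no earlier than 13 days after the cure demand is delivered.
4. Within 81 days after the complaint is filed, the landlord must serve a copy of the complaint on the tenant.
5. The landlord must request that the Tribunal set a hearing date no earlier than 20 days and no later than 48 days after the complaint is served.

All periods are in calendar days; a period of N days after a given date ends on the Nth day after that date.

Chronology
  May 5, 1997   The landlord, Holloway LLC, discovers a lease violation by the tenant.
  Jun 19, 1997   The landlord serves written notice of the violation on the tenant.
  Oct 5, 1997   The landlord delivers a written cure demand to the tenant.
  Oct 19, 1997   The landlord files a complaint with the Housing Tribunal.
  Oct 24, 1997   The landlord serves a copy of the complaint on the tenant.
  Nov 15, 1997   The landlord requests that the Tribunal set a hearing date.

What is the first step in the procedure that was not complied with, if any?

Step 1: the window is 15–49 days after May 5, 1997 (when the violation is discovered), so May 20, 1997 through Jun 23, 1997; Jun 19, 1997 falls inside that range.
Step 2: 90 days after Jul 3, 1997 (end of the 14-day review period, which began when the written notice is served on Jun 19, 1997) is Oct 1, 1997; not done until Oct 5, 1997, 4 days after the deadline.
The procedure was therefore not followed at step 2.

Step 2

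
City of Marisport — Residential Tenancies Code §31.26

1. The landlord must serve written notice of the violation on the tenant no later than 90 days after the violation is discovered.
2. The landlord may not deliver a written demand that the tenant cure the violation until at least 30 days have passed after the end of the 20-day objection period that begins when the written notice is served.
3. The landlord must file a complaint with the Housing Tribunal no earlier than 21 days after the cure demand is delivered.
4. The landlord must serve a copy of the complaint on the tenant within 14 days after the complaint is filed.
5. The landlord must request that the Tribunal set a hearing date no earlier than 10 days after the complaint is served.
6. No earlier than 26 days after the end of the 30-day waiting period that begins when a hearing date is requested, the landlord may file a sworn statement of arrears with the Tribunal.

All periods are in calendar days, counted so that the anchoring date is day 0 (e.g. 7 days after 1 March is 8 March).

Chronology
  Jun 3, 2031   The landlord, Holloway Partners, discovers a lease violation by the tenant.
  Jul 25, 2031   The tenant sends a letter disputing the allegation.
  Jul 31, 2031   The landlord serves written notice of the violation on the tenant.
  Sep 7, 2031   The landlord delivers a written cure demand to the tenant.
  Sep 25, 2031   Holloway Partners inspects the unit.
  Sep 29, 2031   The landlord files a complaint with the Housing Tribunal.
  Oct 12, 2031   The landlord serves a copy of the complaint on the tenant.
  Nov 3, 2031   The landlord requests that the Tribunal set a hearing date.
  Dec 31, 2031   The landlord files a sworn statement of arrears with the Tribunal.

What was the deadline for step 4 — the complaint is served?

Step 4 runs from Sep 29, 2031, when the complaint is filed. 14 days after Sep 29, 2031 is Oct 13, 2031.

Oct 13, 2031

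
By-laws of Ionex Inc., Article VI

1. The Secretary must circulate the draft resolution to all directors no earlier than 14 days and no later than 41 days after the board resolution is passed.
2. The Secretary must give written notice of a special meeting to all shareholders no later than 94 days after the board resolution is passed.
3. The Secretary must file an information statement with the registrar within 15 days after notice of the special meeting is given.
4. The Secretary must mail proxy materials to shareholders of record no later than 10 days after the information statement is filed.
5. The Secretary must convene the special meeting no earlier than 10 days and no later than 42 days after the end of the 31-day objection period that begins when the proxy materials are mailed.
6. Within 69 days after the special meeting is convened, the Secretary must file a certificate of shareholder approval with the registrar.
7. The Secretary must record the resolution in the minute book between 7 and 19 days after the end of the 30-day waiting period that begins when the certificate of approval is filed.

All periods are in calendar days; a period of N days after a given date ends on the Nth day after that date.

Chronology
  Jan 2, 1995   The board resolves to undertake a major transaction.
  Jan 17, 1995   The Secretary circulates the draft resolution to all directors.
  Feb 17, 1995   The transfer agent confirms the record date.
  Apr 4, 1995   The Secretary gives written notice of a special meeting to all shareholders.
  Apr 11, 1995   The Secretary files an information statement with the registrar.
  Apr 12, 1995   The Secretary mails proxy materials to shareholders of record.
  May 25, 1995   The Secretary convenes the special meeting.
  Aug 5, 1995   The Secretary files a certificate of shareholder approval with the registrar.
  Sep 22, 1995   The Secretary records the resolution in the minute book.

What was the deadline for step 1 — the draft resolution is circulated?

Feb 12, 1995

Step 1 runs from Jan 2, 1995, when the board resolution is passed. The window is 14–41 days after Jan 2, 1995; it closes on Feb 12, 1995.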